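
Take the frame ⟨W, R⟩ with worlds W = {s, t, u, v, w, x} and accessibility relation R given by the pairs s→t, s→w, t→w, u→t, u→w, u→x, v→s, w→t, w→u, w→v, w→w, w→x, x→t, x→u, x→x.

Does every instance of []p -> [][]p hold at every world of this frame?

By correspondence theory, 4 is valid on a frame iff R is transitive.
Transitive: no — s R w and w R u, but not s R u.

No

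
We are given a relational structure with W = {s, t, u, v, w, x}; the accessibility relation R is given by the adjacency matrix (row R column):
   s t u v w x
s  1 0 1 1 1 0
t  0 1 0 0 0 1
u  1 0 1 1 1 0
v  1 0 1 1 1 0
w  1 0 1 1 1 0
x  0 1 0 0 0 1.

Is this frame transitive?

Transitive: yes — every two-step R-path is closed by a direct edge.

Yes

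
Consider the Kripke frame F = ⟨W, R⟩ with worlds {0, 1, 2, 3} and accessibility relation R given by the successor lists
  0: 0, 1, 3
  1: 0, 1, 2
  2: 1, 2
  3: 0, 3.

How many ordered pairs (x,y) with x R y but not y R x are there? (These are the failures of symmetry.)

0

R is symmetric; there are no such tuples.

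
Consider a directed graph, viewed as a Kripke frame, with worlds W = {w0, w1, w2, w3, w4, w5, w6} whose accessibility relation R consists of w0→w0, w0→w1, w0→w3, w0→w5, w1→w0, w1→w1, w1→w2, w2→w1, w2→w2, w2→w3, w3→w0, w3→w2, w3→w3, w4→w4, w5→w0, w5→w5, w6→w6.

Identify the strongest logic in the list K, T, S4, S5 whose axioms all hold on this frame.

Reflexive (axiom T): yes — every world is R-related to itself.
Transitive (axiom 4): no — w0 R w1 and w1 R w2, but not w0 R w2.
Euclidean (axiom 5): no — w0 R w1 and w0 R w3, but not w1 R w3.
So F validates K, T; S4 would additionally require R to be transitive. The strongest is T.

T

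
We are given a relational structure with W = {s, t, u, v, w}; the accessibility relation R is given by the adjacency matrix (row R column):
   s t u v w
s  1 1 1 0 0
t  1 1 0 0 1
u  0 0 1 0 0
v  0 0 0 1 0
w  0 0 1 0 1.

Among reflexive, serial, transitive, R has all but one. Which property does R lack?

transitive

Reflexive: yes — every world is R-related to itself.
Serial: yes — every world has a successor (e.g. s R s).
Transitive: no — s R t and t R w, but not s R w.
Only transitive fails.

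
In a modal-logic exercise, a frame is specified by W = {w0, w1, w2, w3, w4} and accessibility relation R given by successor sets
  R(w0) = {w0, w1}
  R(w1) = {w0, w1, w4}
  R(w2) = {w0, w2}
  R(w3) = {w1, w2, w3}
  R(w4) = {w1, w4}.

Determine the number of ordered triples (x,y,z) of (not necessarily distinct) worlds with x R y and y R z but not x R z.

6

Enumerating: (w0,w1,w4), (w2,w0,w1), (w3,w1,w0), (w3,w1,w4), (w3,w2,w0), (w4,w1,w0).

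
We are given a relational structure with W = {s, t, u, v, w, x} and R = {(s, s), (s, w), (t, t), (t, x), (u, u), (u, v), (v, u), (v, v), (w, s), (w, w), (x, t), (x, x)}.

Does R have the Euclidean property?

Yes

Euclidean: yes — any two successors of a common world are R-related.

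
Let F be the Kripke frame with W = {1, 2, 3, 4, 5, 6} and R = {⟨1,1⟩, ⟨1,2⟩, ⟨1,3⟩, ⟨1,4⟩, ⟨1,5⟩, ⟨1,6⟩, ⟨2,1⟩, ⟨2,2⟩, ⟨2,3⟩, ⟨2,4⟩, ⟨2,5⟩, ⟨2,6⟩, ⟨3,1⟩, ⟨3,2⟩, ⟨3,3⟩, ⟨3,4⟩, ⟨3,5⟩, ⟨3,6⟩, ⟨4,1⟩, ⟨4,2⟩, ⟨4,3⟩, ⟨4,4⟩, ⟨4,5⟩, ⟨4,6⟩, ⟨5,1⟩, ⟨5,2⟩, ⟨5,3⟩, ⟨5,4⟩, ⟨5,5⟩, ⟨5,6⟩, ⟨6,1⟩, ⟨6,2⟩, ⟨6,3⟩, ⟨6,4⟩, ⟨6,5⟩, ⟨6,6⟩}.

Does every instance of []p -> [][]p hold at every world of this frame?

Axiom 4 corresponds to the accessibility relation being transitive.
Transitive: yes — every two-step R-path is closed by a direct edge.

Yes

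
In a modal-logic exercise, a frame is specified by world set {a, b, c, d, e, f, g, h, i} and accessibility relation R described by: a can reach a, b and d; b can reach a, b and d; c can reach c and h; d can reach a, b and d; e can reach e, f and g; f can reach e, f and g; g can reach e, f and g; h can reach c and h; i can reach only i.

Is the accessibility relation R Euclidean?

Euclidean: yes — any two successors of a common world are R-related.

Yes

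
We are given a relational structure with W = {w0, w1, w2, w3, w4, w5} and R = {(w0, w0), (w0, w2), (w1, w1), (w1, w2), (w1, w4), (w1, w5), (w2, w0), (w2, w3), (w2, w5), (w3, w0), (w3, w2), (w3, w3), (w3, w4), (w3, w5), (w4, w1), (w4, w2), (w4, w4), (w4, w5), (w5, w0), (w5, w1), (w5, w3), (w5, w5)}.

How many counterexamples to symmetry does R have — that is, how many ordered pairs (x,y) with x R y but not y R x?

Enumerating: (w1,w2), (w2,w5), (w3,w0), (w3,w4), (w4,w2), (w4,w5), (w5,w0).

7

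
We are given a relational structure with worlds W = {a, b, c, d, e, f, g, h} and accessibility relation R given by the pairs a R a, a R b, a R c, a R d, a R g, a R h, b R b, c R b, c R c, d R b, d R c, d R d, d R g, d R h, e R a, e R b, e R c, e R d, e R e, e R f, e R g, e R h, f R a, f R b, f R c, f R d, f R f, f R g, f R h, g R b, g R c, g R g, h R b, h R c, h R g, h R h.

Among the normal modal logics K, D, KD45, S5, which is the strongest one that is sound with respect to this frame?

D

Serial (axiom D): yes — every world has a successor (e.g. a R a).
Euclidean (axiom 5): no — a R b and a R c, but not b R c.
Transitive (axiom 4): yes — every two-step R-path is closed by a direct edge.
Reflexive (axiom T): yes — every world is R-related to itself.
So F validates K, D; KD45 would additionally require R to be Euclidean. The strongest is D.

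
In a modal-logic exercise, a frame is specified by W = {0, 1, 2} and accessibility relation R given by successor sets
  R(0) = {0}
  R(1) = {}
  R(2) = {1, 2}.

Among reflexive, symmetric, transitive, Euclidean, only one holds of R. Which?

Reflexive: no — 1 is not related to itself.
Symmetric: no — 2 R 1 but not 1 R 2.
Transitive: yes — every two-step R-path is closed by a direct edge.
Euclidean: no — 2 R 1 and 2 R 1, but not 1 R 1.
Only transitive holds.

transitive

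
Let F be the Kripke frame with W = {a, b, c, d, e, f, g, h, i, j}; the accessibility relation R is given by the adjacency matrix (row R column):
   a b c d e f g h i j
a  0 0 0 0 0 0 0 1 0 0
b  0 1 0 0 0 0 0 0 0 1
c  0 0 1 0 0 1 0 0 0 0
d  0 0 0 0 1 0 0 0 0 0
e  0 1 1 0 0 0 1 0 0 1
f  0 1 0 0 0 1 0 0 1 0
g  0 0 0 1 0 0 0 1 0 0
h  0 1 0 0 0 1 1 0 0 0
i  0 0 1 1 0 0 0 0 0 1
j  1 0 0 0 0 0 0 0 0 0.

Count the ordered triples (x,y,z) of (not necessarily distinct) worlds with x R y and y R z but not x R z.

30

Enumerating: (a,h,b), (a,h,f), (a,h,g), (b,j,a), (c,f,b), (c,f,i), (d,e,b), (d,e,c), (d,e,g), (d,e,j), (e,c,f), (e,g,d), … and 18 more.
Total: 30.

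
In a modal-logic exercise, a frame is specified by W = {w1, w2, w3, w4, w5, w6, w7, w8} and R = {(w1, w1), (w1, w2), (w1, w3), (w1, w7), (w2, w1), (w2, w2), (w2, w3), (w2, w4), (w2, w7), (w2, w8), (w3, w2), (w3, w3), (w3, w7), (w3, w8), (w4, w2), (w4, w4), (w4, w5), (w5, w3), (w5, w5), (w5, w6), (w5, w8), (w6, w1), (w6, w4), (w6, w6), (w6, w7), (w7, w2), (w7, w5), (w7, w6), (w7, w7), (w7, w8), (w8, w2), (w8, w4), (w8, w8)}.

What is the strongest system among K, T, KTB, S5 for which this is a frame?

T

Reflexive (axiom T): yes — every world is R-related to itself.
Symmetric (axiom B): no — w1 R w3 but not w3 R w1.
Euclidean (axiom 5): no — w1 R w7 and w1 R w3, but not w7 R w3.
So F validates K, T; KTB would additionally require R to be symmetric. The strongest is T.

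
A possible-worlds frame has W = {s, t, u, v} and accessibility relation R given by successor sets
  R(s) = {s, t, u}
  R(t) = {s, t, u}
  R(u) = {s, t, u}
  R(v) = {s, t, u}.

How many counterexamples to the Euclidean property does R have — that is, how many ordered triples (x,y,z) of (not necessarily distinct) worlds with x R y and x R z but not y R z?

R is Euclidean; there are no such tuples.

0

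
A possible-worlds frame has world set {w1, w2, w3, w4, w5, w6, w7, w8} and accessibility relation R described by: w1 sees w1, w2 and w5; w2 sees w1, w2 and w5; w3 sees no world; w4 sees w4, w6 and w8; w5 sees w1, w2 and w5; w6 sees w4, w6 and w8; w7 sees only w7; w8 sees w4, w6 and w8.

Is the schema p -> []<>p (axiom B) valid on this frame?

The schema B characterises exactly the symmetric frames.
Symmetric: yes — every pair in R has its reverse in R.

Yes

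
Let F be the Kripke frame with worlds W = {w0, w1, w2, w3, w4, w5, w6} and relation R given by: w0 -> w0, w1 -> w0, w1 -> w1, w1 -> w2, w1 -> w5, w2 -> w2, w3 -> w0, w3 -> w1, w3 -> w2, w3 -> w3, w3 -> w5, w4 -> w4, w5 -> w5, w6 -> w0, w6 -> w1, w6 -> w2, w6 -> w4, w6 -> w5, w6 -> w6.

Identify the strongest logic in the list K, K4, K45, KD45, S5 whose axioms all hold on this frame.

Transitive (axiom 4): yes — every two-step R-path is closed by a direct edge.
Euclidean (axiom 5): no — w1 R w0 and w1 R w2, but not w0 R w2.
Serial (axiom D): yes — every world has a successor (e.g. w0 R w0).
Reflexive (axiom T): yes — every world is R-related to itself.
So F validates K, K4; K45 would additionally require R to be Euclidean. The strongest is K4.

K4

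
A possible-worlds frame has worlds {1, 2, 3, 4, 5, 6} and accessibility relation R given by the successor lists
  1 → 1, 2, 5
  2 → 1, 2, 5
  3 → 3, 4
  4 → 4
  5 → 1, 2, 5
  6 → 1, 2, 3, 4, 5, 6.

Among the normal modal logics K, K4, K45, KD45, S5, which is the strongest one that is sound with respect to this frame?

Transitive (axiom 4): yes — every two-step R-path is closed by a direct edge.
Euclidean (axiom 5): no — 6 R 1 and 6 R 3, but not 1 R 3.
Serial (axiom D): yes — every world has a successor (e.g. 1 R 1).
Reflexive (axiom T): yes — every world is R-related to itself.
So F validates K, K4; K45 would additionally require R to be Euclidean. The strongest is K4.

K4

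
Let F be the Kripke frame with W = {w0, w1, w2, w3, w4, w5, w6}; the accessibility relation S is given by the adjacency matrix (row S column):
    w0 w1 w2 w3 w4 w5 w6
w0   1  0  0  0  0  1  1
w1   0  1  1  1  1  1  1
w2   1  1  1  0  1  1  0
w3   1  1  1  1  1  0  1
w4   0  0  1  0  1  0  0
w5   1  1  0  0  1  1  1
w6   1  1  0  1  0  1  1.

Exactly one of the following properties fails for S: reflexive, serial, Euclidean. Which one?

Reflexive: yes — every world is S-related to itself.
Serial: yes — every world has a successor (e.g. w0 S w0).
Euclidean: no — w1 S w2 and w1 S w3, but not w2 S w3.
Only Euclidean fails.

Euclidean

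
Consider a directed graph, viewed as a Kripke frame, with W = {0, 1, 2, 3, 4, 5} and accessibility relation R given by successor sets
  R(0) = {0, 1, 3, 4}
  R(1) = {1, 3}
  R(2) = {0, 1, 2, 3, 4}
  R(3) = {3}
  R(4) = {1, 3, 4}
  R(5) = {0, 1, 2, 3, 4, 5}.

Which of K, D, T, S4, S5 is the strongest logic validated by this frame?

Serial (axiom D): yes — every world has a successor (e.g. 0 R 0).
Reflexive (axiom T): yes — every world is R-related to itself.
Transitive (axiom 4): yes — every two-step R-path is closed by a direct edge.
Euclidean (axiom 5): no — 0 R 1 and 0 R 4, but not 1 R 4.
So F validates K, D, T, S4; S5 would additionally require R to be Euclidean. The strongest is S4.

S4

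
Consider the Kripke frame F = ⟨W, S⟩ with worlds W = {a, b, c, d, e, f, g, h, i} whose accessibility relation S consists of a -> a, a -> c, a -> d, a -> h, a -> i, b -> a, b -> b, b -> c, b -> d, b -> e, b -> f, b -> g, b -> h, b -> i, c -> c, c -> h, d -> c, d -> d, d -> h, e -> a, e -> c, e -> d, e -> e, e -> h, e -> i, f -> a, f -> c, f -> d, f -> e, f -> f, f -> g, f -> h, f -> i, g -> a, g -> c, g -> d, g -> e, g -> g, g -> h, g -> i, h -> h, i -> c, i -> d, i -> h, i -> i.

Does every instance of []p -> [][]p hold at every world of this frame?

Yes

The schema 4 characterises exactly the transitive frames.
Transitive: yes — every two-step S-path is closed by a direct edge.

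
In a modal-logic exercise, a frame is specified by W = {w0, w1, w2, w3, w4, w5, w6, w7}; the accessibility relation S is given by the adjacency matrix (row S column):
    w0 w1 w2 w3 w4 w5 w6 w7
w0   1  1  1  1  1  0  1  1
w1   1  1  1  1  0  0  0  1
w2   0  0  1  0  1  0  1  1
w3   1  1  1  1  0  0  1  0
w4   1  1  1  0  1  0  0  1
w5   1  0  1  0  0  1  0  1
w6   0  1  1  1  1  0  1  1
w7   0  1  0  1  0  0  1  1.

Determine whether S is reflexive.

Reflexive: yes — every world is S-related to itself.

Yes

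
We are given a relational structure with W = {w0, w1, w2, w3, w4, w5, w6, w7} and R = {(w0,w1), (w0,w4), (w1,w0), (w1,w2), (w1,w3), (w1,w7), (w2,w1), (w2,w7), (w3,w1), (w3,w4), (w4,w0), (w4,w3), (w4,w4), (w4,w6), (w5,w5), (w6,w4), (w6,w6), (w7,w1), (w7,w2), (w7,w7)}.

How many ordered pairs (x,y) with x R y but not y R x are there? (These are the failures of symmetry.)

R is symmetric; there are no such tuples.

0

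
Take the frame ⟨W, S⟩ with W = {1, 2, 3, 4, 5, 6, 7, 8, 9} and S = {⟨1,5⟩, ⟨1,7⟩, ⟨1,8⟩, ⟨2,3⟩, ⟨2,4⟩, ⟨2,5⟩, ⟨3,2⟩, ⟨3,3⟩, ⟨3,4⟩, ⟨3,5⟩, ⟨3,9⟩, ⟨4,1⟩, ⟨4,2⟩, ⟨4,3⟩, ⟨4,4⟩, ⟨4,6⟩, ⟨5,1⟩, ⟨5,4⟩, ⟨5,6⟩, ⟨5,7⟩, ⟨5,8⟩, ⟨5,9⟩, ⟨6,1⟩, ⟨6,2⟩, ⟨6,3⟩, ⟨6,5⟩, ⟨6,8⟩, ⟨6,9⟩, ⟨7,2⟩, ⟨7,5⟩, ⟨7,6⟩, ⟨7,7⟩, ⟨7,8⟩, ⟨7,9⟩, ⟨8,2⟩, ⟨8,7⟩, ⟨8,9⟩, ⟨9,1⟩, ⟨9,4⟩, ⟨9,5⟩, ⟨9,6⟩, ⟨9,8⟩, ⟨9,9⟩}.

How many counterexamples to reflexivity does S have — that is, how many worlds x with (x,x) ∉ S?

5

Enumerating: 1, 2, 5, 6, 8.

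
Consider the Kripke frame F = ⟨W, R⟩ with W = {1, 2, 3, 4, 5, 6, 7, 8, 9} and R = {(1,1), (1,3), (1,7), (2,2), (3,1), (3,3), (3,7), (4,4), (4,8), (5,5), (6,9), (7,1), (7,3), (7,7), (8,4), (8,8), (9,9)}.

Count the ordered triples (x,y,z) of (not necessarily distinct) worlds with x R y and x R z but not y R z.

R is Euclidean; there are no such tuples.

0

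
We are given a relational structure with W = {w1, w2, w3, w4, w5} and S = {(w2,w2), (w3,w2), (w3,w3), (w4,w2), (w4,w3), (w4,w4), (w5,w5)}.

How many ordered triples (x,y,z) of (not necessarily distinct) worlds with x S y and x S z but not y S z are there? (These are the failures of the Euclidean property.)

Enumerating: (w3,w2,w3), (w4,w2,w3), (w4,w2,w4), (w4,w3,w4).

4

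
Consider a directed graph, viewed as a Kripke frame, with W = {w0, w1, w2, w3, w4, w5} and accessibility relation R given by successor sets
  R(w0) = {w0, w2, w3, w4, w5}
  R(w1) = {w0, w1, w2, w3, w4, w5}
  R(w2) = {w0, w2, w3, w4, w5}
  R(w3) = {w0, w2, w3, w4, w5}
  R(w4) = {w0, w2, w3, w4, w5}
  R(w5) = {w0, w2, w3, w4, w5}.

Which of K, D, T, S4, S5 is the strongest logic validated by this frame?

S4

Serial (axiom D): yes — every world has a successor (e.g. w0 R w0).
Reflexive (axiom T): yes — every world is R-related to itself.
Transitive (axiom 4): yes — every two-step R-path is closed by a direct edge.
Euclidean (axiom 5): no — w1 R w0 and w1 R w1, but not w0 R w1.
So F validates K, D, T, S4; S5 would additionally require R to be Euclidean. The strongest is S4.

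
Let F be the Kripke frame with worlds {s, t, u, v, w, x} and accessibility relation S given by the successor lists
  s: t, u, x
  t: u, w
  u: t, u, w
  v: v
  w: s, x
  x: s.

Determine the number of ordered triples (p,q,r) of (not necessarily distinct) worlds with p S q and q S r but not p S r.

13

Enumerating: (s,t,w), (s,u,w), (s,x,s), (t,u,t), (t,w,s), (t,w,x), (u,w,s), (u,w,x), (w,s,t), (w,s,u), (x,s,t), (x,s,u), (x,s,x).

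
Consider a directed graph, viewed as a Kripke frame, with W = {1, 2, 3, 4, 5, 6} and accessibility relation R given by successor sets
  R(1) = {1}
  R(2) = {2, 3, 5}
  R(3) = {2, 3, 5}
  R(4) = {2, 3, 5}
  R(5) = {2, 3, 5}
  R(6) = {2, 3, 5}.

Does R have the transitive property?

Transitive: yes — every two-step R-path is closed by a direct edge.

Yes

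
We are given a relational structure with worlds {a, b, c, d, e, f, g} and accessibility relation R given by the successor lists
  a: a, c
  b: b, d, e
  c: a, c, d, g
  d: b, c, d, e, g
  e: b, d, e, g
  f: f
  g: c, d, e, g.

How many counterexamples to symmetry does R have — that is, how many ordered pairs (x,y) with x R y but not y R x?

R is symmetric; there are no such tuples.

0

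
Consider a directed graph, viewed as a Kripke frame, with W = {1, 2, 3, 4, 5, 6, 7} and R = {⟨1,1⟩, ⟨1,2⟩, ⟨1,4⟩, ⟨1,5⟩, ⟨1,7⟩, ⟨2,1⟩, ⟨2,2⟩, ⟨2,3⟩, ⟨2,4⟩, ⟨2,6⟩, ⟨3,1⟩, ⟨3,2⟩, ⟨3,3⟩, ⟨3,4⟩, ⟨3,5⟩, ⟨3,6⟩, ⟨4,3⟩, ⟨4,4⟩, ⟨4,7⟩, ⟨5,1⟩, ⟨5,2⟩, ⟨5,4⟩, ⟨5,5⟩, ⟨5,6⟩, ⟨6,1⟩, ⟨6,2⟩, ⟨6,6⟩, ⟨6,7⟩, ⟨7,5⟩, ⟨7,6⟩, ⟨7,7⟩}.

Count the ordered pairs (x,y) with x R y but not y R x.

Enumerating: (1,4), (1,7), (2,4), (3,1), (3,5), (3,6), (4,7), (5,2), (5,4), (5,6), (6,1), (7,5).

12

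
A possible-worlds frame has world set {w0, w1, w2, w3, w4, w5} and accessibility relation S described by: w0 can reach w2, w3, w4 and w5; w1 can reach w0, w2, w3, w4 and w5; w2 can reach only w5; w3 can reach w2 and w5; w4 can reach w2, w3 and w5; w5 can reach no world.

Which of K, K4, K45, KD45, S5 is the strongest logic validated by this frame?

K4

Transitive (axiom 4): yes — every two-step S-path is closed by a direct edge.
Euclidean (axiom 5): no — w0 S w2 and w0 S w3, but not w2 S w3.
Serial (axiom D): no — w5 has no S-successor.
Reflexive (axiom T): no — w0 is not related to itself.
So F validates K, K4; K45 would additionally require S to be Euclidean. The strongest is K4.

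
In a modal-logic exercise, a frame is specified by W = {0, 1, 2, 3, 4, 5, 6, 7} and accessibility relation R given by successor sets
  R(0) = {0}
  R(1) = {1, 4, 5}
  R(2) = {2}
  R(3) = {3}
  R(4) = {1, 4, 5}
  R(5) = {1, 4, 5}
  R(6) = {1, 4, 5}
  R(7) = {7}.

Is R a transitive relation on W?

Transitive: yes — every two-step R-path is closed by a direct edge.

Yes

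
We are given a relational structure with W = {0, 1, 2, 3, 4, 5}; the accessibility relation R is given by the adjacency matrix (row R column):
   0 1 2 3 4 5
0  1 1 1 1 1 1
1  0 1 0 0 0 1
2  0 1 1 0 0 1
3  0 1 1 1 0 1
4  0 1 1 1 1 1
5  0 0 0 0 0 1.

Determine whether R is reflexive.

Yes

Reflexive: yes — every world is R-related to itself.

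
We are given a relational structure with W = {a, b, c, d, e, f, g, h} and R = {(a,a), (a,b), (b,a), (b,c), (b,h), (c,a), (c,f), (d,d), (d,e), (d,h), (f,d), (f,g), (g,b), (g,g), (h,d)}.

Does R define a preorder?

No

Reflexive: no — b is not related to itself.
Transitive: no — a R b and b R c, but not a R c.
So R is not a preorder.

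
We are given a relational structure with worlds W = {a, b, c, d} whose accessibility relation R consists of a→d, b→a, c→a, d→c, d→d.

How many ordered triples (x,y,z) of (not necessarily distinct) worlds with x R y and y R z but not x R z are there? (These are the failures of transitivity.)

4

Enumerating: (a,d,c), (b,a,d), (c,a,d), (d,c,a).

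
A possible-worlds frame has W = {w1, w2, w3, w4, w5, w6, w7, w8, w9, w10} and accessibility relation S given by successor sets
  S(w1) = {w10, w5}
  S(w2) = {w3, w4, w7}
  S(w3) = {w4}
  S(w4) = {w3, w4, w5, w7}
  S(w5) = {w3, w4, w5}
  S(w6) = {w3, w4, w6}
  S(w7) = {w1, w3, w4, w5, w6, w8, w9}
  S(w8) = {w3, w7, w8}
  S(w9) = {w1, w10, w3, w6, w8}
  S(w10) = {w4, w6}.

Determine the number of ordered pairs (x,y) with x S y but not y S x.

21

Enumerating: (w1,w10), (w1,w5), (w10,w4), (w10,w6), (w2,w3), (w2,w4), (w2,w7), (w5,w3), (w6,w3), (w6,w4), (w7,w1), (w7,w3), … and 9 more.
Total: 21.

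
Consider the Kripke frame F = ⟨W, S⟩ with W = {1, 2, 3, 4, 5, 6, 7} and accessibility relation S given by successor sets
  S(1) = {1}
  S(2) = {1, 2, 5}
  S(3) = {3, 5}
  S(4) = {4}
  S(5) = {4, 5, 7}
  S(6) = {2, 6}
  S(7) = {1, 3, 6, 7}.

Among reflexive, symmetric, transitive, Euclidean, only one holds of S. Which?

Reflexive: yes — every world is S-related to itself.
Symmetric: no — 2 S 1 but not 1 S 2.
Transitive: no — 2 S 5 and 5 S 4, but not 2 S 4.
Euclidean: no — 2 S 1 and 2 S 5, but not 1 S 5.
Only reflexive holds.

reflexive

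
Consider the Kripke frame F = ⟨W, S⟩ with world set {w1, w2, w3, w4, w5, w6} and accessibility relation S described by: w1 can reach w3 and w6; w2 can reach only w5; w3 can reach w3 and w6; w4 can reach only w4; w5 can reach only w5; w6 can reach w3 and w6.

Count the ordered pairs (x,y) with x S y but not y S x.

Enumerating: (w1,w3), (w1,w6), (w2,w5).

3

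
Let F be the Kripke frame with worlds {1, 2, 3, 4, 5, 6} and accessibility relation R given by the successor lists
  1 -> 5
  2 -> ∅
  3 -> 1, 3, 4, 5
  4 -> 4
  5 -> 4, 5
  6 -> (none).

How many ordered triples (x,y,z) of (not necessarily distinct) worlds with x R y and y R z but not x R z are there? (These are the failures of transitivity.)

Enumerating: (1,5,4).

1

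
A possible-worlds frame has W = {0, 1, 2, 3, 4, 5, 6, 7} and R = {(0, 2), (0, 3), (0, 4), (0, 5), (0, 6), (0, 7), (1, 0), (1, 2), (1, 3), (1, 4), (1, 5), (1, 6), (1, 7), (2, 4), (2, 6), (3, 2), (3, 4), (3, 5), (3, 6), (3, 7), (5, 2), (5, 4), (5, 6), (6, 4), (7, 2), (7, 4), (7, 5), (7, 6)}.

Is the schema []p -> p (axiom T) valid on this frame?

No

Axiom T corresponds to the accessibility relation being reflexive.
Reflexive: no — 0 is not related to itself.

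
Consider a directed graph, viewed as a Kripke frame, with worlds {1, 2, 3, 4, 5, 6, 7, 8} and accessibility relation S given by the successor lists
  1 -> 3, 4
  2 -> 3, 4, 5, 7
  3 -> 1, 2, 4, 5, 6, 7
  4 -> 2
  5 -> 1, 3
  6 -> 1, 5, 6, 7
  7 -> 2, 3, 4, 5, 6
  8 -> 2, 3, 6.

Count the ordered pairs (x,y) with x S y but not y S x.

Enumerating: (1,4), (2,5), (3,4), (3,6), (5,1), (6,1), (6,5), (7,4), (7,5), (8,2), (8,3), (8,6).

12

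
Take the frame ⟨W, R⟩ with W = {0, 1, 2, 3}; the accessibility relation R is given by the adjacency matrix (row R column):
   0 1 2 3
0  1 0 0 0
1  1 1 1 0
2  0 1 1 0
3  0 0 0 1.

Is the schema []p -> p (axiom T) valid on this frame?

Yes

By correspondence theory, T is valid on a frame iff R is reflexive.
Reflexive: yes — every world is R-related to itself.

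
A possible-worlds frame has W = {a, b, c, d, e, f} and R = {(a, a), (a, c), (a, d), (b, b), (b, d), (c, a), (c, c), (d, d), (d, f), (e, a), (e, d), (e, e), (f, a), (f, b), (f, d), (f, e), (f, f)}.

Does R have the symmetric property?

Symmetric: no — a R d but not d R a.

No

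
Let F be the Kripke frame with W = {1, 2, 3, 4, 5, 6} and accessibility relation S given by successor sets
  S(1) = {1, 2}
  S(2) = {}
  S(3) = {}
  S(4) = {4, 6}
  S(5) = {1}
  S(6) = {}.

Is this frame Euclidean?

Euclidean: no — 1 S 2 and 1 S 1, but not 2 S 1.

No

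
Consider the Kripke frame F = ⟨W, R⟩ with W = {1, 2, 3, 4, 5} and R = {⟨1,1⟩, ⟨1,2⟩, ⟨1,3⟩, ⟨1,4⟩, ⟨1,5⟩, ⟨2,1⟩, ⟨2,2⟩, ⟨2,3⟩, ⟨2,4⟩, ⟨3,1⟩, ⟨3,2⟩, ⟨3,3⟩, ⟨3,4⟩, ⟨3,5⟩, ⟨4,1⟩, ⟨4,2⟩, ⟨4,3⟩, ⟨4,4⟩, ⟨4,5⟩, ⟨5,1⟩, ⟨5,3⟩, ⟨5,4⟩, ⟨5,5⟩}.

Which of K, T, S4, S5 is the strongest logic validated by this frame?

T

Reflexive (axiom T): yes — every world is R-related to itself.
Transitive (axiom 4): no — 2 R 1 and 1 R 5, but not 2 R 5.
Euclidean (axiom 5): no — 1 R 2 and 1 R 5, but not 2 R 5.
So F validates K, T; S4 would additionally require R to be transitive. The strongest is T.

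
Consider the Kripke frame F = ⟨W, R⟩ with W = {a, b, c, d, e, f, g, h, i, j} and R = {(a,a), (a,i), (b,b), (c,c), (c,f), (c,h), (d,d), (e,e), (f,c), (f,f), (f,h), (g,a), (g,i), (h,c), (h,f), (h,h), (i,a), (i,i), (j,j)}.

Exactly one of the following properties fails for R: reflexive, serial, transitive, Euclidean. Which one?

reflexive

Reflexive: no — g is not related to itself.
Serial: yes — every world has a successor (e.g. a R a).
Transitive: yes — every two-step R-path is closed by a direct edge.
Euclidean: yes — any two successors of a common world are R-related.
Only reflexive fails.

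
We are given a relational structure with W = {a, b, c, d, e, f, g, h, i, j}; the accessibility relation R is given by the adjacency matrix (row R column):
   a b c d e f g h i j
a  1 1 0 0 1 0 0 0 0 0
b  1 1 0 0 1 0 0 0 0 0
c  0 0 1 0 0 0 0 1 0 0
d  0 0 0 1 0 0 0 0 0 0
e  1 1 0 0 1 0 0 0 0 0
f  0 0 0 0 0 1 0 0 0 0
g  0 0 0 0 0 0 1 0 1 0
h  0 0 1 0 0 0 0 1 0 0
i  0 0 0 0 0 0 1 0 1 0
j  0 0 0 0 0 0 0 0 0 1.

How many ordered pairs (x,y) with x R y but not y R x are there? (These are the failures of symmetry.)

0

R is symmetric; there are no such tuples.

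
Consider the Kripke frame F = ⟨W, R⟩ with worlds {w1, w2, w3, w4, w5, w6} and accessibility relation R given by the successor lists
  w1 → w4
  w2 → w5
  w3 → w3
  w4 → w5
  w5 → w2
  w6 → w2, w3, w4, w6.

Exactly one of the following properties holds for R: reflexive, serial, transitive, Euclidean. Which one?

serial

Reflexive: no — w1 is not related to itself.
Serial: yes — every world has a successor (e.g. w1 R w4).
Transitive: no — w1 R w4 and w4 R w5, but not w1 R w5.
Euclidean: no — w6 R w2 and w6 R w3, but not w2 R w3.
Only serial holds.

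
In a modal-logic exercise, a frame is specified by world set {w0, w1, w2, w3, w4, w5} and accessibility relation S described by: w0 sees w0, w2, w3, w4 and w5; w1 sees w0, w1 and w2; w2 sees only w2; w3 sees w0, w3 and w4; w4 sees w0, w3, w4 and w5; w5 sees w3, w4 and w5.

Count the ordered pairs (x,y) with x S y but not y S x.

Enumerating: (w0,w2), (w0,w5), (w1,w0), (w1,w2), (w5,w3).

5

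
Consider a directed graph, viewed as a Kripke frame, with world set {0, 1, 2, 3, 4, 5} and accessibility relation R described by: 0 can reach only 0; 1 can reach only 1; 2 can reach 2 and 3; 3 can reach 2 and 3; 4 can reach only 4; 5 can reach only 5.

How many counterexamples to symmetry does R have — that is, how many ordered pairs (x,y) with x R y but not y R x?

0

R is symmetric; there are no such tuples.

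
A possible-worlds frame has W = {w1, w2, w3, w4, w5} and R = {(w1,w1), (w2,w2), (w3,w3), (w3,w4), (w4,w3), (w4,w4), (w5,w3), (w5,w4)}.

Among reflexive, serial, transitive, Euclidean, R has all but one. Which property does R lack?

Reflexive: no — w5 is not related to itself.
Serial: yes — every world has a successor (e.g. w1 R w1).
Transitive: yes — every two-step R-path is closed by a direct edge.
Euclidean: yes — any two successors of a common world are R-related.
Only reflexive fails.

reflexive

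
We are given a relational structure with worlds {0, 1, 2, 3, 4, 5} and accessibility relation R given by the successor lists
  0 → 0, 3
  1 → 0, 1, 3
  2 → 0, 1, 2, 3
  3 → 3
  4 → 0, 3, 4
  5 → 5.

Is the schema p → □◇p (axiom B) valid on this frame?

No

Axiom B corresponds to the accessibility relation being symmetric.
Symmetric: no — 0 R 3 but not 3 R 0.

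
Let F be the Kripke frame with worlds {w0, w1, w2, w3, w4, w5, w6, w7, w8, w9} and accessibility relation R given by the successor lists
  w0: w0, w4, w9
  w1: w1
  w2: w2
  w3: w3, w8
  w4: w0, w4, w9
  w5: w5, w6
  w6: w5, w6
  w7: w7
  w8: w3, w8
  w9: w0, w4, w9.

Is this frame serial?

Serial: yes — every world has a successor (e.g. w0 R w0).

Yes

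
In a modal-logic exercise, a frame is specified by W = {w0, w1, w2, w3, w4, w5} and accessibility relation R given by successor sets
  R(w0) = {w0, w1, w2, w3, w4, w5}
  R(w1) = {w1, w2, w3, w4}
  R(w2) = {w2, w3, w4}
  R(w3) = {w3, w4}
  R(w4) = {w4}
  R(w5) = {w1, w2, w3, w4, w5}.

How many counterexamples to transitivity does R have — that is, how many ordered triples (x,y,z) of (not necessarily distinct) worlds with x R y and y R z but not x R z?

R is transitive; there are no such tuples.

0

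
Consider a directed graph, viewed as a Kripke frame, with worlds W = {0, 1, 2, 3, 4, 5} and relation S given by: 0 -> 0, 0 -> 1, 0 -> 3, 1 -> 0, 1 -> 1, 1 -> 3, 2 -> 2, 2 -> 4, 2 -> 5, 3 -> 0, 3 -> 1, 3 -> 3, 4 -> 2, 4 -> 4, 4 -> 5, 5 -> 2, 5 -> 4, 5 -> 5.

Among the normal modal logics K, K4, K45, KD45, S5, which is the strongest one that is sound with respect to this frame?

S5

Transitive (axiom 4): yes — every two-step S-path is closed by a direct edge.
Euclidean (axiom 5): yes — any two successors of a common world are S-related.
Serial (axiom D): yes — every world has a successor (e.g. 0 S 0).
Reflexive (axiom T): yes — every world is S-related to itself.
So F validates K, K4, K45, KD45, S5. The strongest is S5.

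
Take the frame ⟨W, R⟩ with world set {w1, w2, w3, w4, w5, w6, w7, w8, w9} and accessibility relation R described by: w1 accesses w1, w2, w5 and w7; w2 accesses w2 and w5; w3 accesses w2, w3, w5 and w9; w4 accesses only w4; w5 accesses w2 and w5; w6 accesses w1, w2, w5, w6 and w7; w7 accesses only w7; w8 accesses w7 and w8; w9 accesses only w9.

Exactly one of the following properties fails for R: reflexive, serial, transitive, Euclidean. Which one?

Reflexive: yes — every world is R-related to itself.
Serial: yes — every world has a successor (e.g. w1 R w1).
Transitive: yes — every two-step R-path is closed by a direct edge.
Euclidean: no — w1 R w2 and w1 R w7, but not w2 R w7.
Only Euclidean fails.

Euclidean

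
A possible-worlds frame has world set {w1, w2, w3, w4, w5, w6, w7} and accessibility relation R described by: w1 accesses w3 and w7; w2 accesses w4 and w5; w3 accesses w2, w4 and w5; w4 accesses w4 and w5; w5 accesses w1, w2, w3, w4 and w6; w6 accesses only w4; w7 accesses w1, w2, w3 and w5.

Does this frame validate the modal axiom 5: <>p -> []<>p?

No

By correspondence theory, 5 is valid on a frame iff R is Euclidean.
Euclidean: no — w1 R w3 and w1 R w7, but not w3 R w7.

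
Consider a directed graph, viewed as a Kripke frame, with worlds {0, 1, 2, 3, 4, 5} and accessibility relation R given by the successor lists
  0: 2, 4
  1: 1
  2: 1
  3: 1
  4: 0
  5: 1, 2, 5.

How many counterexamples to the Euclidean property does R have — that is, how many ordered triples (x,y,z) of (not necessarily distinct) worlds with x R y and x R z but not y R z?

Enumerating: (0,2,2), (0,2,4), (0,4,2), (0,4,4), (4,0,0), (5,1,2), (5,1,5), (5,2,2), (5,2,5).

9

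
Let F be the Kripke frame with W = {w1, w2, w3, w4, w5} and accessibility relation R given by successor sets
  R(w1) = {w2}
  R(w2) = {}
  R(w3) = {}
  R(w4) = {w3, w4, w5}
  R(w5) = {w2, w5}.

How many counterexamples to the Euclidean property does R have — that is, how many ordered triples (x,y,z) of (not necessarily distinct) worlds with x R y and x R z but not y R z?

Enumerating: (w1,w2,w2), (w4,w3,w3), (w4,w3,w4), (w4,w3,w5), (w4,w5,w3), (w4,w5,w4), (w5,w2,w2), (w5,w2,w5).

8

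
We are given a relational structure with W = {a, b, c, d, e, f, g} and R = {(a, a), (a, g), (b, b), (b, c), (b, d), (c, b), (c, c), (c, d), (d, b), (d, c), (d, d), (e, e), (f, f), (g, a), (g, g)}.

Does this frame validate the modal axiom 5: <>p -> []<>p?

Axiom 5 corresponds to the accessibility relation being Euclidean.
Euclidean: yes — any two successors of a common world are R-related.

Yes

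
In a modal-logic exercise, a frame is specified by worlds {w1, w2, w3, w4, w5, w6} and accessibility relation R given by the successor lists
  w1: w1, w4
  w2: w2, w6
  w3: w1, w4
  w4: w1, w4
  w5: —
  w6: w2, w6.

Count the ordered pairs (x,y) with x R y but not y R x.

Enumerating: (w3,w1), (w3,w4).

2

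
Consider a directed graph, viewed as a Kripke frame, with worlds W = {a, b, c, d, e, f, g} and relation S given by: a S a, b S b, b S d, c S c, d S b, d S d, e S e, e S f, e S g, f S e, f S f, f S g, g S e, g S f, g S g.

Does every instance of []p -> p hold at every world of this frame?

By correspondence theory, T is valid on a frame iff S is reflexive.
Reflexive: yes — every world is S-related to itself.

Yes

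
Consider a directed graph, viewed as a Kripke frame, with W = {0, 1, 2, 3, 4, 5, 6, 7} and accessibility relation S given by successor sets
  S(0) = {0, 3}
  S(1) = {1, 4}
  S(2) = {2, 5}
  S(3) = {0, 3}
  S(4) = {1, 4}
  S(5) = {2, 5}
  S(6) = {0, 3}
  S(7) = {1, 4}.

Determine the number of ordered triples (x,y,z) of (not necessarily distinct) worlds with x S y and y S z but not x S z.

0

S is transitive; there are no such tuples.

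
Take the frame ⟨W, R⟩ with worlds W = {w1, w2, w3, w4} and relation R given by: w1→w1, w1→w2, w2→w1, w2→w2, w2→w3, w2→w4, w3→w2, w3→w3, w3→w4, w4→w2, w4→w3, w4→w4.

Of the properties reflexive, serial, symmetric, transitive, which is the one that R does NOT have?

transitive

Reflexive: yes — every world is R-related to itself.
Serial: yes — every world has a successor (e.g. w1 R w1).
Symmetric: yes — every pair in R has its reverse in R.
Transitive: no — w1 R w2 and w2 R w3, but not w1 R w3.
Only transitive fails.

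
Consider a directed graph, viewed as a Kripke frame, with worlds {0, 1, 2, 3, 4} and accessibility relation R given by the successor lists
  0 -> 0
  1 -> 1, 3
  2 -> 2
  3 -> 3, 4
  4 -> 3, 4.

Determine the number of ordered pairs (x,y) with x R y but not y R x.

Enumerating: (1,3).

1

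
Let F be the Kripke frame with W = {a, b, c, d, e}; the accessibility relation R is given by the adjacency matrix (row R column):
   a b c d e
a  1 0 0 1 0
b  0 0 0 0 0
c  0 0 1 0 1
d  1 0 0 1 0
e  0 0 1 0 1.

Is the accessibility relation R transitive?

Yes

Transitive: yes — every two-step R-path is closed by a direct edge.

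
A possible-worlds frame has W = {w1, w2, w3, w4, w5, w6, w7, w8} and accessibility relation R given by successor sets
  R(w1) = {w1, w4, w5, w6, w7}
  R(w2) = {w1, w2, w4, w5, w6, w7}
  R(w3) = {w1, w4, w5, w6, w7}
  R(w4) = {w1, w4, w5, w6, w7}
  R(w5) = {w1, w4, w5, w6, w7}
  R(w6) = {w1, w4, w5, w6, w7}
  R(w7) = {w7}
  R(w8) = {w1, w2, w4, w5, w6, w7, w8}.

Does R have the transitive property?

Transitive: yes — every two-step R-path is closed by a direct edge.

Yes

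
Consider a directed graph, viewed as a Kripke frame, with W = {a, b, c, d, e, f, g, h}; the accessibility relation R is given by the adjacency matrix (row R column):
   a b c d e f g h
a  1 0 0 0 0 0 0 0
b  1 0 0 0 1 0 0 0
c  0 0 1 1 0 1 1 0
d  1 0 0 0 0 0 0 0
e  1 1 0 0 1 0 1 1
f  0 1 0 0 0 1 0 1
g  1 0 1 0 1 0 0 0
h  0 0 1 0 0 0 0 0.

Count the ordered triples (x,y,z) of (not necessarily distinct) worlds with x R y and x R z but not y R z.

Enumerating: (b,a,e), (c,d,c), (c,d,d), (c,d,f), (c,d,g), (c,f,c), (c,f,d), (c,f,g), (c,g,d), (c,g,f), (c,g,g), (e,a,b), … and 25 more.
Total: 37.

37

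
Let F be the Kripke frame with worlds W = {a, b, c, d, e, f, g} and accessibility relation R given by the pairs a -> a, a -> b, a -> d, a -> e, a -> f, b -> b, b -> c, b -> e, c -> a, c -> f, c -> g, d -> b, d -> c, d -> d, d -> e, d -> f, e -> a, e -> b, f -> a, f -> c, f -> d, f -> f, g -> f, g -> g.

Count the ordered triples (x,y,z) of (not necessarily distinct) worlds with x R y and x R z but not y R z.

35

Enumerating: (a,b,a), (a,b,d), (a,b,f), (a,d,a), (a,e,d), (a,e,e), (a,e,f), (a,f,b), (a,f,e), (b,c,b), (b,c,c), (b,c,e), … and 23 more.
Total: 35.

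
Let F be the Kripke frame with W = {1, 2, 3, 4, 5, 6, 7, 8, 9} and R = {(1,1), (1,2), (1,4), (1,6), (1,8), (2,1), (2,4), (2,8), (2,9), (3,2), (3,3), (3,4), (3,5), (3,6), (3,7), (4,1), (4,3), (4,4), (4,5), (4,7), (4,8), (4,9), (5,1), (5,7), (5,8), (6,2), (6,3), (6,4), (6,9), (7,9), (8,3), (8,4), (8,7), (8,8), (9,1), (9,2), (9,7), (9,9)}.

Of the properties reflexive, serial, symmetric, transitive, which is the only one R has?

Reflexive: no — 2 is not related to itself.
Serial: yes — every world has a successor (e.g. 1 R 1).
Symmetric: no — 1 R 6 but not 6 R 1.
Transitive: no — 1 R 2 and 2 R 9, but not 1 R 9.
Only serial holds.

serial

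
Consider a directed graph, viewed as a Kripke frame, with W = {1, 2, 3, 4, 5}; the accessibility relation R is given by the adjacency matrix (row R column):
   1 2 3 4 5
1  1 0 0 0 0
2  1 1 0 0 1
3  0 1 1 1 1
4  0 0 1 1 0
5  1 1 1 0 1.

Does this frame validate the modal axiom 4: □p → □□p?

No

By correspondence theory, 4 is valid on a frame iff R is transitive.
Transitive: no — 2 R 5 and 5 R 3, but not 2 R 3.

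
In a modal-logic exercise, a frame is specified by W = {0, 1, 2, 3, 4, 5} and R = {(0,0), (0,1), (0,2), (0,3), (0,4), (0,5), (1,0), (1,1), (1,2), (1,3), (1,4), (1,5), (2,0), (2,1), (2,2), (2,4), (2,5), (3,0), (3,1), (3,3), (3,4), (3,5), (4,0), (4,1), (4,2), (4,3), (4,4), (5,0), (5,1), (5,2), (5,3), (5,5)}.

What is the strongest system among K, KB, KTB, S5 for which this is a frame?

KTB

Symmetric (axiom B): yes — every pair in R has its reverse in R.
Reflexive (axiom T): yes — every world is R-related to itself.
Euclidean (axiom 5): no — 0 R 2 and 0 R 3, but not 2 R 3.
So F validates K, KB, KTB; S5 would additionally require R to be Euclidean. The strongest is KTB.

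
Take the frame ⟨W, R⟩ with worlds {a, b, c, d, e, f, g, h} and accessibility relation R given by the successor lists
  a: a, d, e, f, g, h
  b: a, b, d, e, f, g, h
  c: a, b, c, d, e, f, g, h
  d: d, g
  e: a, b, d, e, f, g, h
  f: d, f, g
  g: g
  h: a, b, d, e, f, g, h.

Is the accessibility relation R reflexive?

Yes

Reflexive: yes — every world is R-related to itself.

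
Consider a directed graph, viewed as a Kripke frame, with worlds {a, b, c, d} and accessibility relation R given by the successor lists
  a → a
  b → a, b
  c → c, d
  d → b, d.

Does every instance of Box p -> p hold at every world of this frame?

Yes

By correspondence theory, T is valid on a frame iff R is reflexive.
Reflexive: yes — every world is R-related to itself.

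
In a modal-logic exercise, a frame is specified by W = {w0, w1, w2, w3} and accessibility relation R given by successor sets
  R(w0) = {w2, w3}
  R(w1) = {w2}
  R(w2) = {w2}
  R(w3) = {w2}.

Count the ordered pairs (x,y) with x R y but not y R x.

4

Enumerating: (w0,w2), (w0,w3), (w1,w2), (w3,w2).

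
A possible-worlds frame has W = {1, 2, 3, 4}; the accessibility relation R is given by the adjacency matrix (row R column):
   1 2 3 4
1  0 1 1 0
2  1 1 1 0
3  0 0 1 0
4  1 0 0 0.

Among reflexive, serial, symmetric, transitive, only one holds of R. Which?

serial

Reflexive: no — 1 is not related to itself.
Serial: yes — every world has a successor (e.g. 1 R 2).
Symmetric: no — 1 R 3 but not 3 R 1.
Transitive: no — 4 R 1 and 1 R 2, but not 4 R 2.
Only serial holds.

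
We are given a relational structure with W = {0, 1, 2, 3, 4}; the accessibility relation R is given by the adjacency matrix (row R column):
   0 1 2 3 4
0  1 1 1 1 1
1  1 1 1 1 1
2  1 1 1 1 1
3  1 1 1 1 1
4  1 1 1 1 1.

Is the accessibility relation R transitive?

Yes

Transitive: yes — every two-step R-path is closed by a direct edge.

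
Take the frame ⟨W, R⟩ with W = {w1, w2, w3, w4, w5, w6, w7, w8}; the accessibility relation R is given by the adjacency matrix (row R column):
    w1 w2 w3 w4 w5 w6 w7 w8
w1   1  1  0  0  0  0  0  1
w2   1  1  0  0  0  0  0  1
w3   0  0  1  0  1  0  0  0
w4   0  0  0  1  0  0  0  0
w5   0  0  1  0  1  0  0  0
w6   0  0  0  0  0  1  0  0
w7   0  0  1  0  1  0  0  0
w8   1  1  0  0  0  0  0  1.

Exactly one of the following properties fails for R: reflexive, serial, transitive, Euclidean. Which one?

Reflexive: no — w7 is not related to itself.
Serial: yes — every world has a successor (e.g. w1 R w1).
Transitive: yes — every two-step R-path is closed by a direct edge.
Euclidean: yes — any two successors of a common world are R-related.
Only reflexive fails.

reflexive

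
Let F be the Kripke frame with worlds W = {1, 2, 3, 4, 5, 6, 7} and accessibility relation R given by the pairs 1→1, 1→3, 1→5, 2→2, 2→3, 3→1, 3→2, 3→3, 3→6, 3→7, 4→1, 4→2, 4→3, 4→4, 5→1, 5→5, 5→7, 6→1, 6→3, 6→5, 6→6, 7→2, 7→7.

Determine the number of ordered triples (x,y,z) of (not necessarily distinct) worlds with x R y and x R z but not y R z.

Enumerating: (1,3,5), (1,5,3), (3,1,2), (3,1,6), (3,1,7), (3,2,1), (3,2,6), (3,2,7), (3,6,2), (3,6,7), (3,7,1), (3,7,3), … and 14 more.
Total: 26.

26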